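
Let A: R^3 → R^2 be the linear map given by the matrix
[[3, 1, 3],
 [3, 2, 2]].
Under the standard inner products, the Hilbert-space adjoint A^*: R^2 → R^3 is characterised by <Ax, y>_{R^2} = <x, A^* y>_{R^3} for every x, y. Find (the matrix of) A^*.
A^* = A^T =
[[3, 3],
 [1, 2],
 [3, 2]]

For real matrices with standard dot products, the defining identity <Ax, y> = <x, A^* y> gives (Ax)^T y = x^T (A^*) y, i.e. x^T A^T y = x^T (A^*) y. Since this holds for all x, y, we must have A^* = A^T. Therefore
A^* =
[[3, 3],
 [1, 2],
 [3, 2]].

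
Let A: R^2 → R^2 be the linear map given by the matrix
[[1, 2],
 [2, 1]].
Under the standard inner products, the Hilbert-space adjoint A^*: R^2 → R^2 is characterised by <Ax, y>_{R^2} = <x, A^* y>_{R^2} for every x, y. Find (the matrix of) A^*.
A^* = A^T =
[[1, 2],
 [2, 1]]

For real matrices with standard dot products, the defining identity <Ax, y> = <x, A^* y> gives (Ax)^T y = x^T (A^*) y, i.e. x^T A^T y = x^T (A^*) y. Since this holds for all x, y, we must have A^* = A^T. Therefore
A^* =
[[1, 2],
 [2, 1]].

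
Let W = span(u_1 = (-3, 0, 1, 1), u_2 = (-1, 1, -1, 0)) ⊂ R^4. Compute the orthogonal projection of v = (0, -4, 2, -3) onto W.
proj_W(v) = (37/29, -64/29, 73/29, 9/29)

Set up U = [u_1 | ... | u_2] ∈ R^(4×2). The projector onto W = col(U) is P = U (U^T U)^(-1) U^T.
Compute U^T U =
  [11, 2]
  [2, 3],
and U^T v = (-1, -6).
Solve U^T U · c = U^T v for the coefficients: c = (9/29, -64/29). The projection is proj_W(v) = U c.
Check: (v - proj_W(v)) · u_1 = 0  (should be 0).
Check: (v - proj_W(v)) · u_2 = 0  (should be 0).
Result: proj_W(v) = (37/29, -64/29, 73/29, 9/29).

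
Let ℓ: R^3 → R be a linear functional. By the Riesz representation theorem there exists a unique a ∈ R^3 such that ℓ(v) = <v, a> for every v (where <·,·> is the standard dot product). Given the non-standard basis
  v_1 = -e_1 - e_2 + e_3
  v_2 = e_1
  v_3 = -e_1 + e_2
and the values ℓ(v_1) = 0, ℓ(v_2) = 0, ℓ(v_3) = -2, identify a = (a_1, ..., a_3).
a = (0, -2, -2)

Write a = (a_1, ..., a_3) in the standard basis. For each basis vector v_i, ℓ(v_i) = <v_i, a> is a linear equation in the a_j's. Collect the n equations into a matrix system V a = ℓ, where row i of V is v_i (expressed in the standard basis). Since V is invertible (lower-triangular with 1s on the diagonal, up to permutation), solve by back-substitution:
  V =
[[-1, -1, 1],
 [1, 0, 0],
 [-1, 1, 0]]
  V a = (0, 0, -2)
Solving gives a = (0, -2, -2).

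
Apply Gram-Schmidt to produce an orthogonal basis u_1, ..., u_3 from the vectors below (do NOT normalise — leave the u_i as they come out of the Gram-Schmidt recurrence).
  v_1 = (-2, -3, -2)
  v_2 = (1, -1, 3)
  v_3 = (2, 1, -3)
Orthogonal basis:
  u_1 = (-2, -3, -2)
  u_2 = (7/17, -32/17, 41/17)
  u_3 = (121/54, -22/27, -55/54)

Apply the Gram-Schmidt recurrence
  u_1 = v_1
  u_i = v_i − Σ_{j<i} ((v_i · u_j) / (u_j · u_j)) · u_j.

Step by step this gives:
  u_1 = (-2, -3, -2)
  u_2 = (7/17, -32/17, 41/17)
  u_3 = (121/54, -22/27, -55/54)

Orthogonality check:
  u_2 · u_1 = 0 (should be 0)
  u_3 · u_1 = 0 (should be 0)
  u_3 · u_2 = 0 (should be 0)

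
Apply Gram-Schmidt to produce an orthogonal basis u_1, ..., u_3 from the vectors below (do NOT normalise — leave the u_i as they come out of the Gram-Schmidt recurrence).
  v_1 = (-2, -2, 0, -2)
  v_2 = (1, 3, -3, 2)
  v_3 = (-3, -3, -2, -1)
Orthogonal basis:
  u_1 = (-2, -2, 0, -2)
  u_2 = (-1, 1, -3, 0)
  u_3 = (-4/33, -40/33, -4/11, 4/3)

Apply the Gram-Schmidt recurrence
  u_1 = v_1
  u_i = v_i − Σ_{j<i} ((v_i · u_j) / (u_j · u_j)) · u_j.

Step by step this gives:
  u_1 = (-2, -2, 0, -2)
  u_2 = (-1, 1, -3, 0)
  u_3 = (-4/33, -40/33, -4/11, 4/3)

Orthogonality check:
  u_2 · u_1 = 0 (should be 0)
  u_3 · u_1 = 0 (should be 0)
  u_3 · u_2 = 0 (should be 0)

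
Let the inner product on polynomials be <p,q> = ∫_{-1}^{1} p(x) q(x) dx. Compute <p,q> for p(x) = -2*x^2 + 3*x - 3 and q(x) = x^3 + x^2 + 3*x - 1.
<p,q> = 176/15

Expand the product: p(x)·q(x) = -2*x^5 + x^4 - 6*x^3 + 8*x^2 - 12*x + 3.
∫_{-1}^{1} of each monomial x^k gives [2/(k+1) if k even, 0 if k odd]. Integrating term-by-term (or equivalently evaluating the antiderivative F(x) = -x^6/3 + x^5/5 - 3*x^4/2 + 8*x^3/3 - 6*x^2 + 3*x at the endpoints):
  F(1) − F(−1) = -59/30 − (-137/10) = 176/15.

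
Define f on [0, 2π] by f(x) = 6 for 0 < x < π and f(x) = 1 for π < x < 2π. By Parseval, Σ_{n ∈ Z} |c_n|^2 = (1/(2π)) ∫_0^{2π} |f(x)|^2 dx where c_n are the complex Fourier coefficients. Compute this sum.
Σ |c_n|^2 = 37/2

Parseval equates the L^2 energy of f (normalised by 1/(2π)) with the ℓ^2 sum of its Fourier coefficients: (1/(2π)) ∫_0^{2π} |f|^2 = Σ |c_n|^2.
Compute the left side: (1/(2π)) [∫_0^π 6^2 dx + ∫_π^{2π} 1^2 dx] = (1/(2π)) · (36π + 1π) = (36 + 1)/2 = 37/2.
So Σ_{n ∈ Z} |c_n|^2 = 37/2.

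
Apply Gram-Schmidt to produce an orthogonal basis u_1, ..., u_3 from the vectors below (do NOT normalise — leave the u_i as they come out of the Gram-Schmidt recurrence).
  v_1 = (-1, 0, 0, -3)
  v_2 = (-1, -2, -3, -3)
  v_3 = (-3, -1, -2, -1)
Orthogonal basis:
  u_1 = (-1, 0, 0, -3)
  u_2 = (0, -2, -3, 0)
  u_3 = (-12/5, 3/13, -2/13, 4/5)

Apply the Gram-Schmidt recurrence
  u_1 = v_1
  u_i = v_i − Σ_{j<i} ((v_i · u_j) / (u_j · u_j)) · u_j.

Step by step this gives:
  u_1 = (-1, 0, 0, -3)
  u_2 = (0, -2, -3, 0)
  u_3 = (-12/5, 3/13, -2/13, 4/5)

Orthogonality check:
  u_2 · u_1 = 0 (should be 0)
  u_3 · u_1 = 0 (should be 0)
  u_3 · u_2 = 0 (should be 0)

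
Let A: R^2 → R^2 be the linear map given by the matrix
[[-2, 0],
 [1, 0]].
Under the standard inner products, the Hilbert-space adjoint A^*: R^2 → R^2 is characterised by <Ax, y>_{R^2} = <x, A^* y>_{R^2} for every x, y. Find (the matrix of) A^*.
A^* = A^T =
[[-2, 1],
 [0, 0]]

For real matrices with standard dot products, the defining identity <Ax, y> = <x, A^* y> gives (Ax)^T y = x^T (A^*) y, i.e. x^T A^T y = x^T (A^*) y. Since this holds for all x, y, we must have A^* = A^T. Therefore
A^* =
[[-2, 1],
 [0, 0]].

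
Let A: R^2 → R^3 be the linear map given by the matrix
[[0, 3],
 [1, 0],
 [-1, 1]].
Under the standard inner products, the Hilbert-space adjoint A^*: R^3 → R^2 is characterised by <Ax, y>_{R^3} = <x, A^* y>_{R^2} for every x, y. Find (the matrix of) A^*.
A^* = A^T =
[[0, 1, -1],
 [3, 0, 1]]

For real matrices with standard dot products, the defining identity <Ax, y> = <x, A^* y> gives (Ax)^T y = x^T (A^*) y, i.e. x^T A^T y = x^T (A^*) y. Since this holds for all x, y, we must have A^* = A^T. Therefore
A^* =
[[0, 1, -1],
 [3, 0, 1]].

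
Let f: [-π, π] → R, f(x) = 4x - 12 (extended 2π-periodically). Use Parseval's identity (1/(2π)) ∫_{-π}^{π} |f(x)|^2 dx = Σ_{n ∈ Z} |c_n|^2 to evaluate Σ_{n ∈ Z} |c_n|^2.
Σ |c_n|^2 = 16π^2/3 + 144

Expand and integrate term by term over [-π, π]:
  ∫ (4x)^2 dx = 16·(2π^3/3); ∫ 2·4·(-12)·x dx = 0 (odd integrand); ∫ (-12)^2 dx = 144·2π.
So (1/(2π)) ∫_{-π}^{π} (4x - 12)^2 dx = 16π^2/3 + 144 = 16π^2/3 + 144.
Parseval ⇒ Σ |c_n|^2 = 16π^2/3 + 144.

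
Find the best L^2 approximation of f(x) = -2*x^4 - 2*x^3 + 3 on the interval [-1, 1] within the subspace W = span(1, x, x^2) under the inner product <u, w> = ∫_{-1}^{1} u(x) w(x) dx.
g(x) = -12*x^2/7 - 6*x/5 + 111/35

The best approximation g ∈ W is the orthogonal projection of f onto W. Writing g = a_0 + a_1 x + a_2 x^2, the coefficients solve the normal equations G · a = b where
  G_{ij} = <φ_i, φ_j> and b_i = <f, φ_i>, with φ_0 = 1, φ_1 = x, φ_2 = x^2.
G =
  [2, 0, 2/3]
  [0, 2/3, 0]
  [2/3, 0, 2/5],
b = (26/5, -4/5, 10/7).
Solving gives a_0 = 111/35, a_1 = -6/5, a_2 = -12/7, so
  g(x) = -12*x^2/7 - 6*x/5 + 111/35.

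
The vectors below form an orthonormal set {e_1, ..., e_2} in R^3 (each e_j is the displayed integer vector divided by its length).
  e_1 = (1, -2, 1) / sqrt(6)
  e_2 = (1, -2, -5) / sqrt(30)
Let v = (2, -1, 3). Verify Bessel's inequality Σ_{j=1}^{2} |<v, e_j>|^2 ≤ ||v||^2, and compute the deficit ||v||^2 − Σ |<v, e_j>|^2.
Σ |<v, e_j>|^2 = 61/5; ||v||^2 = 14; deficit = 9/5

Write each e_j = u_j / sqrt(<u_j, u_j>) where u_j is the displayed integer vector. Then <v, e_j> = <v, u_j> / sqrt(<u_j, u_j>), so |<v, e_j>|^2 = <v, u_j>^2 / <u_j, u_j>.
Coefficients: <v, e_1> = 7/sqrt(6), <v, e_2> = -11/sqrt(30).
Square and sum: Σ |<v, e_j>|^2 = 61/5.
Compute ||v||^2 = v·v = 14.
Deficit = 14 − 61/5 = 9/5 ≥ 0, confirming Bessel's inequality. (The deficit equals ||v − Σ <v,e_j> e_j||^2, the squared distance from v to span{e_j}.)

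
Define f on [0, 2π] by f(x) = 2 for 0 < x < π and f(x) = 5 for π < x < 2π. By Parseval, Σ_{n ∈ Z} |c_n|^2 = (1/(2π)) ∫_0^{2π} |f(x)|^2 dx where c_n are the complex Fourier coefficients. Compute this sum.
Σ |c_n|^2 = 29/2

Parseval equates the L^2 energy of f (normalised by 1/(2π)) with the ℓ^2 sum of its Fourier coefficients: (1/(2π)) ∫_0^{2π} |f|^2 = Σ |c_n|^2.
Compute the left side: (1/(2π)) [∫_0^π 2^2 dx + ∫_π^{2π} 5^2 dx] = (1/(2π)) · (4π + 25π) = (4 + 25)/2 = 29/2.
So Σ_{n ∈ Z} |c_n|^2 = 29/2.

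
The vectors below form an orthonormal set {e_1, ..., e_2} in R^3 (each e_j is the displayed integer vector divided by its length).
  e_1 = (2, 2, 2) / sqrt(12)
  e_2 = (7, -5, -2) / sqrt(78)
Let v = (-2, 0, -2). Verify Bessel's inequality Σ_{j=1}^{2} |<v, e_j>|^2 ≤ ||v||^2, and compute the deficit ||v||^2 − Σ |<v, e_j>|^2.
Σ |<v, e_j>|^2 = 86/13; ||v||^2 = 8; deficit = 18/13

Write each e_j = u_j / sqrt(<u_j, u_j>) where u_j is the displayed integer vector. Then <v, e_j> = <v, u_j> / sqrt(<u_j, u_j>), so |<v, e_j>|^2 = <v, u_j>^2 / <u_j, u_j>.
Coefficients: <v, e_1> = -8/sqrt(12), <v, e_2> = -10/sqrt(78).
Square and sum: Σ |<v, e_j>|^2 = 86/13.
Compute ||v||^2 = v·v = 8.
Deficit = 8 − 86/13 = 18/13 ≥ 0, confirming Bessel's inequality. (The deficit equals ||v − Σ <v,e_j> e_j||^2, the squared distance from v to span{e_j}.)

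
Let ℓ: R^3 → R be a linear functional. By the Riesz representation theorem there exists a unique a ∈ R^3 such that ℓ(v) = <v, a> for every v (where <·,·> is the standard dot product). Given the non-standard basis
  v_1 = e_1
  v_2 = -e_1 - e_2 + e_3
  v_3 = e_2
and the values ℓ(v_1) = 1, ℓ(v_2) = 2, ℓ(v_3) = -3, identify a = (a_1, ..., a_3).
a = (1, -3, 0)

Write a = (a_1, ..., a_3) in the standard basis. For each basis vector v_i, ℓ(v_i) = <v_i, a> is a linear equation in the a_j's. Collect the n equations into a matrix system V a = ℓ, where row i of V is v_i (expressed in the standard basis). Since V is invertible (lower-triangular with 1s on the diagonal, up to permutation), solve by back-substitution:
  V =
[[1, 0, 0],
 [-1, -1, 1],
 [0, 1, 0]]
  V a = (1, 2, -3)
Solving gives a = (1, -3, 0).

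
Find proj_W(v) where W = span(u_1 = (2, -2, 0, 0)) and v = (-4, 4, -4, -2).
proj_W(v) = (-4, 4, 0, 0)

Set up U = [u_1 | ... | u_1] ∈ R^(4×1). The projector onto W = col(U) is P = U (U^T U)^(-1) U^T.
Compute U^T U =
  [8],
and U^T v = (-16).
Solve U^T U · c = U^T v for the coefficients: c = (-2). The projection is proj_W(v) = U c.
Check: (v - proj_W(v)) · u_1 = 0  (should be 0).
Result: proj_W(v) = (-4, 4, 0, 0).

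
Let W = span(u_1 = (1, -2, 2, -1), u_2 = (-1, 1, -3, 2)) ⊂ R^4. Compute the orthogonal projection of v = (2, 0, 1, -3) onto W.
proj_W(v) = (17/29, -1/29, 67/29, -50/29)

Set up U = [u_1 | ... | u_2] ∈ R^(4×2). The projector onto W = col(U) is P = U (U^T U)^(-1) U^T.
Compute U^T U =
  [10, -11]
  [-11, 15],
and U^T v = (7, -11).
Solve U^T U · c = U^T v for the coefficients: c = (-16/29, -33/29). The projection is proj_W(v) = U c.
Check: (v - proj_W(v)) · u_1 = 0  (should be 0).
Check: (v - proj_W(v)) · u_2 = 0  (should be 0).
Result: proj_W(v) = (17/29, -1/29, 67/29, -50/29).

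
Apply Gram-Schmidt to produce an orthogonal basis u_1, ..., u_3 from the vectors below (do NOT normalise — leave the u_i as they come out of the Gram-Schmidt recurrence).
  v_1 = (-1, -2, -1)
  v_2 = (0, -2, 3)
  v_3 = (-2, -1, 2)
Orthogonal basis:
  u_1 = (-1, -2, -1)
  u_2 = (1/6, -5/3, 19/6)
  u_3 = (-136/77, 51/77, 34/77)

Apply the Gram-Schmidt recurrence
  u_1 = v_1
  u_i = v_i − Σ_{j<i} ((v_i · u_j) / (u_j · u_j)) · u_j.

Step by step this gives:
  u_1 = (-1, -2, -1)
  u_2 = (1/6, -5/3, 19/6)
  u_3 = (-136/77, 51/77, 34/77)

Orthogonality check:
  u_2 · u_1 = 0 (should be 0)
  u_3 · u_1 = 0 (should be 0)
  u_3 · u_2 = 0 (should be 0)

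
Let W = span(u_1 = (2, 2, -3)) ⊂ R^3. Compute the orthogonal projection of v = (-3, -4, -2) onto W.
proj_W(v) = (-16/17, -16/17, 24/17)

Set up U = [u_1 | ... | u_1] ∈ R^(3×1). The projector onto W = col(U) is P = U (U^T U)^(-1) U^T.
Compute U^T U =
  [17],
and U^T v = (-8).
Solve U^T U · c = U^T v for the coefficients: c = (-8/17). The projection is proj_W(v) = U c.
Check: (v - proj_W(v)) · u_1 = 0  (should be 0).
Result: proj_W(v) = (-16/17, -16/17, 24/17).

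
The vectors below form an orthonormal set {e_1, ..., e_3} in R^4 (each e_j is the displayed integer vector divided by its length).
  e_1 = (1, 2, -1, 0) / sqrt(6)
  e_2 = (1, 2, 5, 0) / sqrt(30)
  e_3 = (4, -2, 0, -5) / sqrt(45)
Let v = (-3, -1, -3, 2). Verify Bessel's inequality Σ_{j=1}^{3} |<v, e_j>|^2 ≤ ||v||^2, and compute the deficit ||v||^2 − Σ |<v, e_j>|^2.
Σ |<v, e_j>|^2 = 206/9; ||v||^2 = 23; deficit = 1/9

Write each e_j = u_j / sqrt(<u_j, u_j>) where u_j is the displayed integer vector. Then <v, e_j> = <v, u_j> / sqrt(<u_j, u_j>), so |<v, e_j>|^2 = <v, u_j>^2 / <u_j, u_j>.
Coefficients: <v, e_1> = -2/sqrt(6), <v, e_2> = -20/sqrt(30), <v, e_3> = -20/sqrt(45).
Square and sum: Σ |<v, e_j>|^2 = 206/9.
Compute ||v||^2 = v·v = 23.
Deficit = 23 − 206/9 = 1/9 ≥ 0, confirming Bessel's inequality. (The deficit equals ||v − Σ <v,e_j> e_j||^2, the squared distance from v to span{e_j}.)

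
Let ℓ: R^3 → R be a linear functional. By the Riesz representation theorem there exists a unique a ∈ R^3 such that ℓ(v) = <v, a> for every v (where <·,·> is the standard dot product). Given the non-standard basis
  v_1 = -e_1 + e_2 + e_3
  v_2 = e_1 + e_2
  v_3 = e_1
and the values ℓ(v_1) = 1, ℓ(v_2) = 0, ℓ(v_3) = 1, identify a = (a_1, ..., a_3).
a = (1, -1, 3)

Write a = (a_1, ..., a_3) in the standard basis. For each basis vector v_i, ℓ(v_i) = <v_i, a> is a linear equation in the a_j's. Collect the n equations into a matrix system V a = ℓ, where row i of V is v_i (expressed in the standard basis). Since V is invertible (lower-triangular with 1s on the diagonal, up to permutation), solve by back-substitution:
  V =
[[-1, 1, 1],
 [1, 1, 0],
 [1, 0, 0]]
  V a = (1, 0, 1)
Solving gives a = (1, -1, 3).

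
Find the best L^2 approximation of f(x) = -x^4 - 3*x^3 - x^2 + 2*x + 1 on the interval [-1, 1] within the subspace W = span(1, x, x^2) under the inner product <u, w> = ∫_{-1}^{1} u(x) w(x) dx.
g(x) = -13*x^2/7 + x/5 + 38/35

The best approximation g ∈ W is the orthogonal projection of f onto W. Writing g = a_0 + a_1 x + a_2 x^2, the coefficients solve the normal equations G · a = b where
  G_{ij} = <φ_i, φ_j> and b_i = <f, φ_i>, with φ_0 = 1, φ_1 = x, φ_2 = x^2.
G =
  [2, 0, 2/3]
  [0, 2/3, 0]
  [2/3, 0, 2/5],
b = (14/15, 2/15, -2/105).
Solving gives a_0 = 38/35, a_1 = 1/5, a_2 = -13/7, so
  g(x) = -13*x^2/7 + x/5 + 38/35.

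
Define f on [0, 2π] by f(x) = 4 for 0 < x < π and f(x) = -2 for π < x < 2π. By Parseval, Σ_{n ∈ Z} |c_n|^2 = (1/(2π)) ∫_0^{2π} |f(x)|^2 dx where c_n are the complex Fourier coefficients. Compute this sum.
Σ |c_n|^2 = 10

Parseval equates the L^2 energy of f (normalised by 1/(2π)) with the ℓ^2 sum of its Fourier coefficients: (1/(2π)) ∫_0^{2π} |f|^2 = Σ |c_n|^2.
Compute the left side: (1/(2π)) [∫_0^π 4^2 dx + ∫_π^{2π} (-2)^2 dx] = (1/(2π)) · (16π + 4π) = (16 + 4)/2 = 10.
So Σ_{n ∈ Z} |c_n|^2 = 10.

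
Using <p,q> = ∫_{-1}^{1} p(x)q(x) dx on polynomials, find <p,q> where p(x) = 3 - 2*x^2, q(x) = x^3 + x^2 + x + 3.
<p,q> = 76/5

Expand the product: p(x)·q(x) = -2*x^5 - 2*x^4 + x^3 - 3*x^2 + 3*x + 9.
∫_{-1}^{1} of each monomial x^k gives [2/(k+1) if k even, 0 if k odd]. Integrating term-by-term (or equivalently evaluating the antiderivative F(x) = -x^6/3 - 2*x^5/5 + x^4/4 - x^3 + 3*x^2/2 + 9*x at the endpoints):
  F(1) − F(−1) = 541/60 − (-371/60) = 76/5.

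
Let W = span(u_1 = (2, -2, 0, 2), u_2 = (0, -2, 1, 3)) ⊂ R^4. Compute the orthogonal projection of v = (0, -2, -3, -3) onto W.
proj_W(v) = (26/17, 12/17, -19/17, -31/17)

Set up U = [u_1 | ... | u_2] ∈ R^(4×2). The projector onto W = col(U) is P = U (U^T U)^(-1) U^T.
Compute U^T U =
  [12, 10]
  [10, 14],
and U^T v = (-2, -8).
Solve U^T U · c = U^T v for the coefficients: c = (13/17, -19/17). The projection is proj_W(v) = U c.
Check: (v - proj_W(v)) · u_1 = 0  (should be 0).
Check: (v - proj_W(v)) · u_2 = 0  (should be 0).
Result: proj_W(v) = (26/17, 12/17, -19/17, -31/17).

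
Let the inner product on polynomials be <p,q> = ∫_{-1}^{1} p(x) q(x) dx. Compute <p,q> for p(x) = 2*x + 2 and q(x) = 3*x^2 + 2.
<p,q> = 12

Expand the product: p(x)·q(x) = 6*x^3 + 6*x^2 + 4*x + 4.
∫_{-1}^{1} of each monomial x^k gives [2/(k+1) if k even, 0 if k odd]. Integrating term-by-term (or equivalently evaluating the antiderivative F(x) = 3*x^4/2 + 2*x^3 + 2*x^2 + 4*x at the endpoints):
  F(1) − F(−1) = 19/2 − (-5/2) = 12.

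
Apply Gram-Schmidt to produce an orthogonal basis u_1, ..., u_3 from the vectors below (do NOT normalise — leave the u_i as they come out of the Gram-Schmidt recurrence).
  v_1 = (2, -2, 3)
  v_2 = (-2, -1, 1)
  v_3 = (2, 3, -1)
Orthogonal basis:
  u_1 = (2, -2, 3)
  u_2 = (-36/17, -15/17, 14/17)
  u_3 = (-16/101, 128/101, 96/101)

Apply the Gram-Schmidt recurrence
  u_1 = v_1
  u_i = v_i − Σ_{j<i} ((v_i · u_j) / (u_j · u_j)) · u_j.

Step by step this gives:
  u_1 = (2, -2, 3)
  u_2 = (-36/17, -15/17, 14/17)
  u_3 = (-16/101, 128/101, 96/101)

Orthogonality check:
  u_2 · u_1 = 0 (should be 0)
  u_3 · u_1 = 0 (should be 0)
  u_3 · u_2 = 0 (should be 0)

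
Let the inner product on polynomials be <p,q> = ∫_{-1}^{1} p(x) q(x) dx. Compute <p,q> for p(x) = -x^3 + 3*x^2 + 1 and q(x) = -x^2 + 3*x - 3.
<p,q> = -226/15

Expand the product: p(x)·q(x) = x^5 - 6*x^4 + 12*x^3 - 10*x^2 + 3*x - 3.
∫_{-1}^{1} of each monomial x^k gives [2/(k+1) if k even, 0 if k odd]. Integrating term-by-term (or equivalently evaluating the antiderivative F(x) = x^6/6 - 6*x^5/5 + 3*x^4 - 10*x^3/3 + 3*x^2/2 - 3*x at the endpoints):
  F(1) − F(−1) = -43/15 − (61/5) = -226/15.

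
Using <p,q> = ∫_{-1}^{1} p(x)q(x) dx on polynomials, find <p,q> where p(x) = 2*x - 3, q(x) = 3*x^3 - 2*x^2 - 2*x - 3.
<p,q> = 326/15

Expand the product: p(x)·q(x) = 6*x^4 - 13*x^3 + 2*x^2 + 9.
∫_{-1}^{1} of each monomial x^k gives [2/(k+1) if k even, 0 if k odd]. Integrating term-by-term (or equivalently evaluating the antiderivative F(x) = 6*x^5/5 - 13*x^4/4 + 2*x^3/3 + 9*x at the endpoints):
  F(1) − F(−1) = 457/60 − (-847/60) = 326/15.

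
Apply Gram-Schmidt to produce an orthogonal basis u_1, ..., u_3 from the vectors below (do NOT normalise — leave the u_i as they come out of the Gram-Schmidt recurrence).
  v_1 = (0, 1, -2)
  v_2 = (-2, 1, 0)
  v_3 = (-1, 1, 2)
Orthogonal basis:
  u_1 = (0, 1, -2)
  u_2 = (-2, 4/5, 2/5)
  u_3 = (1/2, 1, 1/2)

Apply the Gram-Schmidt recurrence
  u_1 = v_1
  u_i = v_i − Σ_{j<i} ((v_i · u_j) / (u_j · u_j)) · u_j.

Step by step this gives:
  u_1 = (0, 1, -2)
  u_2 = (-2, 4/5, 2/5)
  u_3 = (1/2, 1, 1/2)

Orthogonality check:
  u_2 · u_1 = 0 (should be 0)
  u_3 · u_1 = 0 (should be 0)
  u_3 · u_2 = 0 (should be 0)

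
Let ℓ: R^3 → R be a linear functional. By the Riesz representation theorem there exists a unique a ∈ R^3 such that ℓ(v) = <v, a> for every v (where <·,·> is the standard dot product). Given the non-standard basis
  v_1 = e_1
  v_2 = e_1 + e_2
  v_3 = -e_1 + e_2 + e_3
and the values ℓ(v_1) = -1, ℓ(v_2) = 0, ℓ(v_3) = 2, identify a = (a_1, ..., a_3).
a = (-1, 1, 0)

Write a = (a_1, ..., a_3) in the standard basis. For each basis vector v_i, ℓ(v_i) = <v_i, a> is a linear equation in the a_j's. Collect the n equations into a matrix system V a = ℓ, where row i of V is v_i (expressed in the standard basis). Since V is invertible (lower-triangular with 1s on the diagonal, up to permutation), solve by back-substitution:
  V =
[[1, 0, 0],
 [1, 1, 0],
 [-1, 1, 1]]
  V a = (-1, 0, 2)
Solving gives a = (-1, 1, 0).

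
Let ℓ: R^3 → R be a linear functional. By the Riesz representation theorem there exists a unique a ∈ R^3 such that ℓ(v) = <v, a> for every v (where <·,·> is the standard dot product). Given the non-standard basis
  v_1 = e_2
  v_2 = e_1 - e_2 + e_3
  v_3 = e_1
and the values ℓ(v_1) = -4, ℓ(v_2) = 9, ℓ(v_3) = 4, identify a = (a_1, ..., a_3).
a = (4, -4, 1)

Write a = (a_1, ..., a_3) in the standard basis. For each basis vector v_i, ℓ(v_i) = <v_i, a> is a linear equation in the a_j's. Collect the n equations into a matrix system V a = ℓ, where row i of V is v_i (expressed in the standard basis). Since V is invertible (lower-triangular with 1s on the diagonal, up to permutation), solve by back-substitution:
  V =
[[0, 1, 0],
 [1, -1, 1],
 [1, 0, 0]]
  V a = (-4, 9, 4)
Solving gives a = (4, -4, 1).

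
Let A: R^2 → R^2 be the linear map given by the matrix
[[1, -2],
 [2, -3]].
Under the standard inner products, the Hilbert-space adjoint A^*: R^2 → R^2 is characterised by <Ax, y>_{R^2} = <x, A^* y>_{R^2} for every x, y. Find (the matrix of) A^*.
A^* = A^T =
[[1, 2],
 [-2, -3]]

For real matrices with standard dot products, the defining identity <Ax, y> = <x, A^* y> gives (Ax)^T y = x^T (A^*) y, i.e. x^T A^T y = x^T (A^*) y. Since this holds for all x, y, we must have A^* = A^T. Therefore
A^* =
[[1, 2],
 [-2, -3]].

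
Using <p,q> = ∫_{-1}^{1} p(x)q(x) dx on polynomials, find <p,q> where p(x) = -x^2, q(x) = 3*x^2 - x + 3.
<p,q> = -16/5

Expand the product: p(x)·q(x) = -3*x^4 + x^3 - 3*x^2.
∫_{-1}^{1} of each monomial x^k gives [2/(k+1) if k even, 0 if k odd]. Integrating term-by-term (or equivalently evaluating the antiderivative F(x) = -3*x^5/5 + x^4/4 - x^3 at the endpoints):
  F(1) − F(−1) = -27/20 − (37/20) = -16/5.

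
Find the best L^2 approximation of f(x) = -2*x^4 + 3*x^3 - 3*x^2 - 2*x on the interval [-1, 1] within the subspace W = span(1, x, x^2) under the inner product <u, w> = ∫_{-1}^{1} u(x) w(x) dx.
g(x) = -33*x^2/7 - x/5 + 6/35

The best approximation g ∈ W is the orthogonal projection of f onto W. Writing g = a_0 + a_1 x + a_2 x^2, the coefficients solve the normal equations G · a = b where
  G_{ij} = <φ_i, φ_j> and b_i = <f, φ_i>, with φ_0 = 1, φ_1 = x, φ_2 = x^2.
G =
  [2, 0, 2/3]
  [0, 2/3, 0]
  [2/3, 0, 2/5],
b = (-14/5, -2/15, -62/35).
Solving gives a_0 = 6/35, a_1 = -1/5, a_2 = -33/7, so
  g(x) = -33*x^2/7 - x/5 + 6/35.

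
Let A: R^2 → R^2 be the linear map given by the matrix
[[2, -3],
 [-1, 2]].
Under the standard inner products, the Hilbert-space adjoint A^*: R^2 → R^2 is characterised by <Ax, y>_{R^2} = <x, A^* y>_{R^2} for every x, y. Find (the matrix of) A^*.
A^* = A^T =
[[2, -1],
 [-3, 2]]

For real matrices with standard dot products, the defining identity <Ax, y> = <x, A^* y> gives (Ax)^T y = x^T (A^*) y, i.e. x^T A^T y = x^T (A^*) y. Since this holds for all x, y, we must have A^* = A^T. Therefore
A^* =
[[2, -1],
 [-3, 2]].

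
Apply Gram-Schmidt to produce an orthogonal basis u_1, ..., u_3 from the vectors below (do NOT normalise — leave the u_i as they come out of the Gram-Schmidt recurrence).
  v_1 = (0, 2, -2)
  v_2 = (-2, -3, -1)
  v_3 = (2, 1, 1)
Orthogonal basis:
  u_1 = (0, 2, -2)
  u_2 = (-2, -2, -2)
  u_3 = (2/3, -1/3, -1/3)

Apply the Gram-Schmidt recurrence
  u_1 = v_1
  u_i = v_i − Σ_{j<i} ((v_i · u_j) / (u_j · u_j)) · u_j.

Step by step this gives:
  u_1 = (0, 2, -2)
  u_2 = (-2, -2, -2)
  u_3 = (2/3, -1/3, -1/3)

Orthogonality check:
  u_2 · u_1 = 0 (should be 0)
  u_3 · u_1 = 0 (should be 0)
  u_3 · u_2 = 0 (should be 0)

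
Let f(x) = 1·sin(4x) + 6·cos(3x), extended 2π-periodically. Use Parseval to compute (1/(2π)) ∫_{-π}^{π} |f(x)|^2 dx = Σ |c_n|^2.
Σ |c_n|^2 = 37/2

Expand |f|^2 and use orthogonality of {sin(nx), cos(mx)} on [-π, π]:
  ∫_{-π}^{π} sin(nx)^2 dx = π, ∫ cos(mx)^2 dx = π, and cross terms integrate to 0.
So ∫_{-π}^{π} f(x)^2 dx = 1^2 · π + 6^2 · π = (1 + 36)π.
Divide by 2π: (1 + 36)/2 = 37/2.
By Parseval, this equals Σ |c_n|^2.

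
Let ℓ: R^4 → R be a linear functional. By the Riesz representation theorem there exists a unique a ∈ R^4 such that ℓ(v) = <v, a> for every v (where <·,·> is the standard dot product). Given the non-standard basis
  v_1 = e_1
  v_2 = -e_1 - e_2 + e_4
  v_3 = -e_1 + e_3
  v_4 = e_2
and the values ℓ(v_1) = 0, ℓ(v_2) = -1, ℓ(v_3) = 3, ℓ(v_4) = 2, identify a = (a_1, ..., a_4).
a = (0, 2, 3, 1)

Write a = (a_1, ..., a_4) in the standard basis. For each basis vector v_i, ℓ(v_i) = <v_i, a> is a linear equation in the a_j's. Collect the n equations into a matrix system V a = ℓ, where row i of V is v_i (expressed in the standard basis). Since V is invertible (lower-triangular with 1s on the diagonal, up to permutation), solve by back-substitution:
  V =
[[1, 0, 0, 0],
 [-1, -1, 0, 1],
 [-1, 0, 1, 0],
 [0, 1, 0, 0]]
  V a = (0, -1, 3, 2)
Solving gives a = (0, 2, 3, 1).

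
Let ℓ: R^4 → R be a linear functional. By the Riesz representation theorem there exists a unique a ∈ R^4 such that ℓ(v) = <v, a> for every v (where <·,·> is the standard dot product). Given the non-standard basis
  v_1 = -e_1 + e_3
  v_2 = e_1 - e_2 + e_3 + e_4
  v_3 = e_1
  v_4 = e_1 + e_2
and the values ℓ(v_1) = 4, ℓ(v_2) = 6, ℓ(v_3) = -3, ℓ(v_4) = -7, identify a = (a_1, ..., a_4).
a = (-3, -4, 1, 4)

Write a = (a_1, ..., a_4) in the standard basis. For each basis vector v_i, ℓ(v_i) = <v_i, a> is a linear equation in the a_j's. Collect the n equations into a matrix system V a = ℓ, where row i of V is v_i (expressed in the standard basis). Since V is invertible (lower-triangular with 1s on the diagonal, up to permutation), solve by back-substitution:
  V =
[[-1, 0, 1, 0],
 [1, -1, 1, 1],
 [1, 0, 0, 0],
 [1, 1, 0, 0]]
  V a = (4, 6, -3, -7)
Solving gives a = (-3, -4, 1, 4).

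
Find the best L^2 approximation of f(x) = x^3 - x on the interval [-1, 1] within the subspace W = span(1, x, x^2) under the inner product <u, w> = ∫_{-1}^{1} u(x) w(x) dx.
g(x) = -2*x/5

The best approximation g ∈ W is the orthogonal projection of f onto W. Writing g = a_0 + a_1 x + a_2 x^2, the coefficients solve the normal equations G · a = b where
  G_{ij} = <φ_i, φ_j> and b_i = <f, φ_i>, with φ_0 = 1, φ_1 = x, φ_2 = x^2.
G =
  [2, 0, 2/3]
  [0, 2/3, 0]
  [2/3, 0, 2/5],
b = (0, -4/15, 0).
Solving gives a_0 = 0, a_1 = -2/5, a_2 = 0, so
  g(x) = -2*x/5.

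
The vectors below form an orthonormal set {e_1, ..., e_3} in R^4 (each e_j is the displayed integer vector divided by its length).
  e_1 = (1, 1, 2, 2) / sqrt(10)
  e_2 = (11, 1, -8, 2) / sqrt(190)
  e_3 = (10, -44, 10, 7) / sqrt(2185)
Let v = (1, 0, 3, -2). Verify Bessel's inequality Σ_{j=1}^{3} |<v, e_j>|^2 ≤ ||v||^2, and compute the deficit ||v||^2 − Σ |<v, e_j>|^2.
Σ |<v, e_j>|^2 = 314/115; ||v||^2 = 14; deficit = 1296/115

Write each e_j = u_j / sqrt(<u_j, u_j>) where u_j is the displayed integer vector. Then <v, e_j> = <v, u_j> / sqrt(<u_j, u_j>), so |<v, e_j>|^2 = <v, u_j>^2 / <u_j, u_j>.
Coefficients: <v, e_1> = 3/sqrt(10), <v, e_2> = -17/sqrt(190), <v, e_3> = 26/sqrt(2185).
Square and sum: Σ |<v, e_j>|^2 = 314/115.
Compute ||v||^2 = v·v = 14.
Deficit = 14 − 314/115 = 1296/115 ≥ 0, confirming Bessel's inequality. (The deficit equals ||v − Σ <v,e_j> e_j||^2, the squared distance from v to span{e_j}.)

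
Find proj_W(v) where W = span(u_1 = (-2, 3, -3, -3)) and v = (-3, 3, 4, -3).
proj_W(v) = (-24/31, 36/31, -36/31, -36/31)

Set up U = [u_1 | ... | u_1] ∈ R^(4×1). The projector onto W = col(U) is P = U (U^T U)^(-1) U^T.
Compute U^T U =
  [31],
and U^T v = (12).
Solve U^T U · c = U^T v for the coefficients: c = (12/31). The projection is proj_W(v) = U c.
Check: (v - proj_W(v)) · u_1 = 0  (should be 0).
Result: proj_W(v) = (-24/31, 36/31, -36/31, -36/31).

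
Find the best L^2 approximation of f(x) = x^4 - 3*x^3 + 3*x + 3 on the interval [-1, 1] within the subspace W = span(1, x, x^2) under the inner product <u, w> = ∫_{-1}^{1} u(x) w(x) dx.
g(x) = 6*x^2/7 + 6*x/5 + 102/35

The best approximation g ∈ W is the orthogonal projection of f onto W. Writing g = a_0 + a_1 x + a_2 x^2, the coefficients solve the normal equations G · a = b where
  G_{ij} = <φ_i, φ_j> and b_i = <f, φ_i>, with φ_0 = 1, φ_1 = x, φ_2 = x^2.
G =
  [2, 0, 2/3]
  [0, 2/3, 0]
  [2/3, 0, 2/5],
b = (32/5, 4/5, 16/7).
Solving gives a_0 = 102/35, a_1 = 6/5, a_2 = 6/7, so
  g(x) = 6*x^2/7 + 6*x/5 + 102/35.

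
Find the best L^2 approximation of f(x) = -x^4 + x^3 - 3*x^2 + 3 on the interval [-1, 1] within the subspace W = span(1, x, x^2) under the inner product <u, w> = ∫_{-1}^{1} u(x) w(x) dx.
g(x) = -27*x^2/7 + 3*x/5 + 108/35

The best approximation g ∈ W is the orthogonal projection of f onto W. Writing g = a_0 + a_1 x + a_2 x^2, the coefficients solve the normal equations G · a = b where
  G_{ij} = <φ_i, φ_j> and b_i = <f, φ_i>, with φ_0 = 1, φ_1 = x, φ_2 = x^2.
G =
  [2, 0, 2/3]
  [0, 2/3, 0]
  [2/3, 0, 2/5],
b = (18/5, 2/5, 18/35).
Solving gives a_0 = 108/35, a_1 = 3/5, a_2 = -27/7, so
  g(x) = -27*x^2/7 + 3*x/5 + 108/35.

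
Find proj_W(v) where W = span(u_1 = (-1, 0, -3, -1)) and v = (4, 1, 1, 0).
proj_W(v) = (7/11, 0, 21/11, 7/11)

Set up U = [u_1 | ... | u_1] ∈ R^(4×1). The projector onto W = col(U) is P = U (U^T U)^(-1) U^T.
Compute U^T U =
  [11],
and U^T v = (-7).
Solve U^T U · c = U^T v for the coefficients: c = (-7/11). The projection is proj_W(v) = U c.
Check: (v - proj_W(v)) · u_1 = 0  (should be 0).
Result: proj_W(v) = (7/11, 0, 21/11, 7/11).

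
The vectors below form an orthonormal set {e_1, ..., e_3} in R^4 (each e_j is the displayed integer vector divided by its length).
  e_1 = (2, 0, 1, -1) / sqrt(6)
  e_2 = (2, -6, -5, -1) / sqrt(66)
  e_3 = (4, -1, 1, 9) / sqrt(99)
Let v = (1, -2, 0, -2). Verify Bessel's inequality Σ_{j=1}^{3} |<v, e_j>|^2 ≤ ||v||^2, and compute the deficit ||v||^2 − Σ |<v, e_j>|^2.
Σ |<v, e_j>|^2 = 8; ||v||^2 = 9; deficit = 1

Write each e_j = u_j / sqrt(<u_j, u_j>) where u_j is the displayed integer vector. Then <v, e_j> = <v, u_j> / sqrt(<u_j, u_j>), so |<v, e_j>|^2 = <v, u_j>^2 / <u_j, u_j>.
Coefficients: <v, e_1> = 4/sqrt(6), <v, e_2> = 16/sqrt(66), <v, e_3> = -12/sqrt(99).
Square and sum: Σ |<v, e_j>|^2 = 8.
Compute ||v||^2 = v·v = 9.
Deficit = 9 − 8 = 1 ≥ 0, confirming Bessel's inequality. (The deficit equals ||v − Σ <v,e_j> e_j||^2, the squared distance from v to span{e_j}.)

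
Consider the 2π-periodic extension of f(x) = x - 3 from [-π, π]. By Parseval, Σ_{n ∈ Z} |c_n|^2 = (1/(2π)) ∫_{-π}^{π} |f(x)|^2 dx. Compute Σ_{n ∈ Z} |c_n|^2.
Σ |c_n|^2 = π^2/3 + 9

Expand and integrate term by term over [-π, π]:
  ∫ (x)^2 dx = 1·(2π^3/3); ∫ 2·1·(-3)·x dx = 0 (odd integrand); ∫ (-3)^2 dx = 9·2π.
So (1/(2π)) ∫_{-π}^{π} (x - 3)^2 dx = 1π^2/3 + 9 = π^2/3 + 9.
Parseval ⇒ Σ |c_n|^2 = π^2/3 + 9.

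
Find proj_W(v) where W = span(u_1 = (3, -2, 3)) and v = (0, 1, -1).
proj_W(v) = (-15/22, 5/11, -15/22)

Set up U = [u_1 | ... | u_1] ∈ R^(3×1). The projector onto W = col(U) is P = U (U^T U)^(-1) U^T.
Compute U^T U =
  [22],
and U^T v = (-5).
Solve U^T U · c = U^T v for the coefficients: c = (-5/22). The projection is proj_W(v) = U c.
Check: (v - proj_W(v)) · u_1 = 0  (should be 0).
Result: proj_W(v) = (-15/22, 5/11, -15/22).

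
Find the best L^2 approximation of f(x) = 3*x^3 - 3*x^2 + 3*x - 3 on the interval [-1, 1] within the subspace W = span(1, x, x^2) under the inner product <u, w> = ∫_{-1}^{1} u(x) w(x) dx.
g(x) = -3*x^2 + 24*x/5 - 3

The best approximation g ∈ W is the orthogonal projection of f onto W. Writing g = a_0 + a_1 x + a_2 x^2, the coefficients solve the normal equations G · a = b where
  G_{ij} = <φ_i, φ_j> and b_i = <f, φ_i>, with φ_0 = 1, φ_1 = x, φ_2 = x^2.
G =
  [2, 0, 2/3]
  [0, 2/3, 0]
  [2/3, 0, 2/5],
b = (-8, 16/5, -16/5).
Solving gives a_0 = -3, a_1 = 24/5, a_2 = -3, so
  g(x) = -3*x^2 + 24*x/5 - 3.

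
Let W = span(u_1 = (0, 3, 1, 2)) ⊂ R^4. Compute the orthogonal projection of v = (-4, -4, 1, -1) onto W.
proj_W(v) = (0, -39/14, -13/14, -13/7)

Set up U = [u_1 | ... | u_1] ∈ R^(4×1). The projector onto W = col(U) is P = U (U^T U)^(-1) U^T.
Compute U^T U =
  [14],
and U^T v = (-13).
Solve U^T U · c = U^T v for the coefficients: c = (-13/14). The projection is proj_W(v) = U c.
Check: (v - proj_W(v)) · u_1 = 0  (should be 0).
Result: proj_W(v) = (0, -39/14, -13/14, -13/7).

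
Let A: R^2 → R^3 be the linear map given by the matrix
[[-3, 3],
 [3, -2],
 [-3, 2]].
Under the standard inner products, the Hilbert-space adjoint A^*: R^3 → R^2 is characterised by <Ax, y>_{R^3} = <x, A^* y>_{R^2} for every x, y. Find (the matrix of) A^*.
A^* = A^T =
[[-3, 3, -3],
 [3, -2, 2]]

For real matrices with standard dot products, the defining identity <Ax, y> = <x, A^* y> gives (Ax)^T y = x^T (A^*) y, i.e. x^T A^T y = x^T (A^*) y. Since this holds for all x, y, we must have A^* = A^T. Therefore
A^* =
[[-3, 3, -3],
 [3, -2, 2]].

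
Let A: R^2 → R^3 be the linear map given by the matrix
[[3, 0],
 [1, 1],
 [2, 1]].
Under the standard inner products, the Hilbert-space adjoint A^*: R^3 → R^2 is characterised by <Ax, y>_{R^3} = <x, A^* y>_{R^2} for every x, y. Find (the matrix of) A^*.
A^* = A^T =
[[3, 1, 2],
 [0, 1, 1]]

For real matrices with standard dot products, the defining identity <Ax, y> = <x, A^* y> gives (Ax)^T y = x^T (A^*) y, i.e. x^T A^T y = x^T (A^*) y. Since this holds for all x, y, we must have A^* = A^T. Therefore
A^* =
[[3, 1, 2],
 [0, 1, 1]].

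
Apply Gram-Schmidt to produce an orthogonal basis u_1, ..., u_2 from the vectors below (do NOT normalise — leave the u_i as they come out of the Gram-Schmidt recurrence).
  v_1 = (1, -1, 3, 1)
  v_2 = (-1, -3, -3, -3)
Orthogonal basis:
  u_1 = (1, -1, 3, 1)
  u_2 = (-1/6, -23/6, -1/2, -13/6)

Apply the Gram-Schmidt recurrence
  u_1 = v_1
  u_i = v_i − Σ_{j<i} ((v_i · u_j) / (u_j · u_j)) · u_j.

Step by step this gives:
  u_1 = (1, -1, 3, 1)
  u_2 = (-1/6, -23/6, -1/2, -13/6)

Orthogonality check:
  u_2 · u_1 = 0 (should be 0)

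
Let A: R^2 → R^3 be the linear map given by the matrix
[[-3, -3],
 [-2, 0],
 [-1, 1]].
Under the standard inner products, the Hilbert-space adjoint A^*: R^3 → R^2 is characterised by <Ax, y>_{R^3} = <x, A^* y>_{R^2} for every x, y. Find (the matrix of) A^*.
A^* = A^T =
[[-3, -2, -1],
 [-3, 0, 1]]

For real matrices with standard dot products, the defining identity <Ax, y> = <x, A^* y> gives (Ax)^T y = x^T (A^*) y, i.e. x^T A^T y = x^T (A^*) y. Since this holds for all x, y, we must have A^* = A^T. Therefore
A^* =
[[-3, -2, -1],
 [-3, 0, 1]].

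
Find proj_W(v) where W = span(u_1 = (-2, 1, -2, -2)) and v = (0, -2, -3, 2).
proj_W(v) = (0, 0, 0, 0)

Set up U = [u_1 | ... | u_1] ∈ R^(4×1). The projector onto W = col(U) is P = U (U^T U)^(-1) U^T.
Compute U^T U =
  [13],
and U^T v = (0).
Solve U^T U · c = U^T v for the coefficients: c = (0). The projection is proj_W(v) = U c.
Check: (v - proj_W(v)) · u_1 = 0  (should be 0).
Result: proj_W(v) = (0, 0, 0, 0).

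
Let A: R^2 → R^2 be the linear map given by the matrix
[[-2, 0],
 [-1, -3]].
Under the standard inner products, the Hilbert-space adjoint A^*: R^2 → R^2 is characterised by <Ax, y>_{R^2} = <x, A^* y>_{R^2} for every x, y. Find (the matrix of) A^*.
A^* = A^T =
[[-2, -1],
 [0, -3]]

For real matrices with standard dot products, the defining identity <Ax, y> = <x, A^* y> gives (Ax)^T y = x^T (A^*) y, i.e. x^T A^T y = x^T (A^*) y. Since this holds for all x, y, we must have A^* = A^T. Therefore
A^* =
[[-2, -1],
 [0, -3]].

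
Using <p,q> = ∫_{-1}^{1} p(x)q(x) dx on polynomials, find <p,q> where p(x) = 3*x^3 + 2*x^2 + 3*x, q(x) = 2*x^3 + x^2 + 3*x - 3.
<p,q> = 368/35

Expand the product: p(x)·q(x) = 6*x^6 + 7*x^5 + 17*x^4 + 3*x^2 - 9*x.
∫_{-1}^{1} of each monomial x^k gives [2/(k+1) if k even, 0 if k odd]. Integrating term-by-term (or equivalently evaluating the antiderivative F(x) = 6*x^7/7 + 7*x^6/6 + 17*x^5/5 + x^3 - 9*x^2/2 at the endpoints):
  F(1) − F(−1) = 202/105 − (-902/105) = 368/35.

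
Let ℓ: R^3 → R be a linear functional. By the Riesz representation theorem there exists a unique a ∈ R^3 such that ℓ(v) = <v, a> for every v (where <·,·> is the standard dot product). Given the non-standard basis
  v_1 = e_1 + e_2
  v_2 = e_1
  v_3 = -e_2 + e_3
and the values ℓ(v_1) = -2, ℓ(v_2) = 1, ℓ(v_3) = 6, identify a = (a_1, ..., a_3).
a = (1, -3, 3)

Write a = (a_1, ..., a_3) in the standard basis. For each basis vector v_i, ℓ(v_i) = <v_i, a> is a linear equation in the a_j's. Collect the n equations into a matrix system V a = ℓ, where row i of V is v_i (expressed in the standard basis). Since V is invertible (lower-triangular with 1s on the diagonal, up to permutation), solve by back-substitution:
  V =
[[1, 1, 0],
 [1, 0, 0],
 [0, -1, 1]]
  V a = (-2, 1, 6)
Solving gives a = (1, -3, 3).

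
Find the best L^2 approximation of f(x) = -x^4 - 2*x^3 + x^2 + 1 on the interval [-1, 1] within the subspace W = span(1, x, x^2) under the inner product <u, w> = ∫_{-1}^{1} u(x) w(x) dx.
g(x) = x^2/7 - 6*x/5 + 38/35

The best approximation g ∈ W is the orthogonal projection of f onto W. Writing g = a_0 + a_1 x + a_2 x^2, the coefficients solve the normal equations G · a = b where
  G_{ij} = <φ_i, φ_j> and b_i = <f, φ_i>, with φ_0 = 1, φ_1 = x, φ_2 = x^2.
G =
  [2, 0, 2/3]
  [0, 2/3, 0]
  [2/3, 0, 2/5],
b = (34/15, -4/5, 82/105).
Solving gives a_0 = 38/35, a_1 = -6/5, a_2 = 1/7, so
  g(x) = x^2/7 - 6*x/5 + 38/35.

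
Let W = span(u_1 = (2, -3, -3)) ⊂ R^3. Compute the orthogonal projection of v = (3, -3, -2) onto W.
proj_W(v) = (21/11, -63/22, -63/22)

Set up U = [u_1 | ... | u_1] ∈ R^(3×1). The projector onto W = col(U) is P = U (U^T U)^(-1) U^T.
Compute U^T U =
  [22],
and U^T v = (21).
Solve U^T U · c = U^T v for the coefficients: c = (21/22). The projection is proj_W(v) = U c.
Check: (v - proj_W(v)) · u_1 = 0  (should be 0).
Result: proj_W(v) = (21/11, -63/22, -63/22).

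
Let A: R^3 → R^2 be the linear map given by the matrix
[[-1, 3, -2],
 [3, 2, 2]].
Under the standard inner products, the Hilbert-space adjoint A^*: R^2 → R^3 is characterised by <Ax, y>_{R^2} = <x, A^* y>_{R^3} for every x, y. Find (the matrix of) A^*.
A^* = A^T =
[[-1, 3],
 [3, 2],
 [-2, 2]]

For real matrices with standard dot products, the defining identity <Ax, y> = <x, A^* y> gives (Ax)^T y = x^T (A^*) y, i.e. x^T A^T y = x^T (A^*) y. Since this holds for all x, y, we must have A^* = A^T. Therefore
A^* =
[[-1, 3],
 [3, 2],
 [-2, 2]].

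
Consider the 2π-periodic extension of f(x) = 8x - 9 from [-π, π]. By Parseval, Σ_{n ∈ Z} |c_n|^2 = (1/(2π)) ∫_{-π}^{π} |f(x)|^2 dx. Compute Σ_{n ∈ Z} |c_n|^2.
Σ |c_n|^2 = 64π^2/3 + 81

Expand and integrate term by term over [-π, π]:
  ∫ (8x)^2 dx = 64·(2π^3/3); ∫ 2·8·(-9)·x dx = 0 (odd integrand); ∫ (-9)^2 dx = 81·2π.
So (1/(2π)) ∫_{-π}^{π} (8x - 9)^2 dx = 64π^2/3 + 81 = 64π^2/3 + 81.
Parseval ⇒ Σ |c_n|^2 = 64π^2/3 + 81.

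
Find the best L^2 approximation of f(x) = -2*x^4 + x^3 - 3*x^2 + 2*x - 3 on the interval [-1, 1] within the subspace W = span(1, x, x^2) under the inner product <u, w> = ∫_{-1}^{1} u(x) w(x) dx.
g(x) = -33*x^2/7 + 13*x/5 - 99/35

The best approximation g ∈ W is the orthogonal projection of f onto W. Writing g = a_0 + a_1 x + a_2 x^2, the coefficients solve the normal equations G · a = b where
  G_{ij} = <φ_i, φ_j> and b_i = <f, φ_i>, with φ_0 = 1, φ_1 = x, φ_2 = x^2.
G =
  [2, 0, 2/3]
  [0, 2/3, 0]
  [2/3, 0, 2/5],
b = (-44/5, 26/15, -132/35).
Solving gives a_0 = -99/35, a_1 = 13/5, a_2 = -33/7, so
  g(x) = -33*x^2/7 + 13*x/5 - 99/35.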